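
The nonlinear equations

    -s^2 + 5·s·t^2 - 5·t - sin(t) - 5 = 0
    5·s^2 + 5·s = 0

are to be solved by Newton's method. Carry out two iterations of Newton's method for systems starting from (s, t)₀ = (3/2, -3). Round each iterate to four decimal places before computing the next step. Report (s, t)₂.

(0.1489, -1.6182)

At (3/2, -3): F = (75.391120, 18.7500).
Jacobian J = [[-2·s + 5·t^2, 10·s·t - cos(t) - 5], [10·s + 5, 0]].
At the point, J = [[42.0000, -49.010008], [20.0000, 0.0000]] (det J = 980.200150).
Solving J·Δ = −F gives Δ = (-0.9375, 0.7349).
Then the next iterate is (s, t)₁ = (0.5625, -2.2651).
Round to (0.5625, -2.2651) and repeat: F = (21.207625, 4.394531), J = [[24.528390, -17.101337], [10.6250, 0.0000]].
Δ = (-0.4136, 0.6469), so (s, t)₂ = (0.1489, -1.6182).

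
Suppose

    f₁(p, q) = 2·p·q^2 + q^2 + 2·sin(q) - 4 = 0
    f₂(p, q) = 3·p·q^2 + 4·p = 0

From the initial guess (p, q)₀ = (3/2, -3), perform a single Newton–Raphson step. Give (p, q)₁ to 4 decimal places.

(0.3988, -2.5421)

At (3/2, -3): F = (31.717760, 46.5000).
Jacobian J = [[2·q^2, 4·p·q + 2·q + 2·cos(q)], [3·q^2 + 4, 6·p·q]].
At the point, J = [[18.0000, -25.979985], [31.0000, -27.0000]] (det J = 319.379535).
Solving J·Δ = −F gives Δ = (-1.1012, 0.4579).
Then the next iterate is (p, q)₁ = (0.3988, -2.5421).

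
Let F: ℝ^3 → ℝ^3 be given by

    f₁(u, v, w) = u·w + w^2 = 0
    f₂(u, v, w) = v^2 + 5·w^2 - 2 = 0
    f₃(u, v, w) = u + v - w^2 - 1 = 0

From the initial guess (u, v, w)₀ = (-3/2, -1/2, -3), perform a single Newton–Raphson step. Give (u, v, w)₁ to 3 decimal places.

(-0.373, 2.278, -1.651)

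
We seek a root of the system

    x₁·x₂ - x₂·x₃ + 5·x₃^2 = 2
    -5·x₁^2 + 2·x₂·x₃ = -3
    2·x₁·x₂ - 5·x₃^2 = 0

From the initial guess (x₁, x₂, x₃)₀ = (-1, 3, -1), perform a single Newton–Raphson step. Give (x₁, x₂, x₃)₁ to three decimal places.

(-1.675, -4.150, -0.925)

At (-1, 3, -1): F = (3.000, -8.000, -11.000).
Jacobian J = [[x₂, x₁ - x₃, -x₂ + 10·x₃], [-10·x₁, 2·x₃, 2·x₂], [2·x₂, 2·x₁, -10·x₃]].
At the point, J = [[3.000, 0.000, -13.000], [10.000, -2.000, 6.000], [6.000, -2.000, 10.000]] (det J = 80.000).
Solving J·Δ = −F gives Δ = (-0.675, -7.150, 0.075).
Then the next iterate is (x₁, x₂, x₃)₁ = (-1.675, -4.150, -0.925).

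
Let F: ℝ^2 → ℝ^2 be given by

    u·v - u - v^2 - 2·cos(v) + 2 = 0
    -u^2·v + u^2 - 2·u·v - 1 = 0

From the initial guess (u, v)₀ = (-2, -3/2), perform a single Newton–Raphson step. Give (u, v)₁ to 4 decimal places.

At (-2, -3/2): F = (4.608526, 3.0000).
Jacobian J = [[v - 1, u - 2·v + 2·sin(v)], [-2·u·v + 2·u - 2·v, -u^2 - 2·u]].
At the point, J = [[-2.5000, -0.994990], [-7.0000, 0.0000]] (det J = -6.964930).
Solving J·Δ = −F gives Δ = (0.4286, 3.5549).
Then the next iterate is (u, v)₁ = (-1.5714, 2.0549).

(-1.5714, 2.0549)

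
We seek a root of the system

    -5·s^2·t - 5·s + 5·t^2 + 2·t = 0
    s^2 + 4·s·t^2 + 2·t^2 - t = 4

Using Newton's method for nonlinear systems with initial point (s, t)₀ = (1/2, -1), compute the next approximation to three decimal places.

At (1/2, -1): F = (1.750, 1.250).
Jacobian J = [[-10·s·t - 5, -5·s^2 + 10·t + 2], [2·s + 4·t^2, 8·s·t + 4·t - 1]].
At the point, J = [[0.000, -9.250], [5.000, -9.000]] (det J = 46.250).
Solving J·Δ = −F gives Δ = (0.091, 0.189).
Then the next iterate is (s, t)₁ = (0.591, -0.811).

(0.591, -0.811)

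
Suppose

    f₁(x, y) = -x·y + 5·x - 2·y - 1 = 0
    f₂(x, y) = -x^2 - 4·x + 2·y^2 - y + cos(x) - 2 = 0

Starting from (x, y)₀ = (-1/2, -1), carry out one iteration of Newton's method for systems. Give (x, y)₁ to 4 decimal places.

At (-1/2, -1): F = (-2.0000, 3.627583).
Jacobian J = [[-y + 5, -x - 2], [-2·x - sin(x) - 4, 4·y - 1]].
At the point, J = [[6.0000, -1.5000], [-2.520574, -5.0000]] (det J = -33.780862).
Solving J·Δ = −F gives Δ = (0.4571, 0.4951).
Then the next iterate is (x, y)₁ = (-0.0429, -0.5049).

(-0.0429, -0.5049)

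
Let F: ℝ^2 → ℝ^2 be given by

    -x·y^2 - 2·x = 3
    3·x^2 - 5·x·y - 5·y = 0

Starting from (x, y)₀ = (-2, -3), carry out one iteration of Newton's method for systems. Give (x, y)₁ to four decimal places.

At (-2, -3): F = (19.0000, -3.0000).
Jacobian J = [[-y^2 - 2, -2·x·y], [6·x - 5·y, -5·x - 5]].
At the point, J = [[-11.0000, -12.0000], [3.0000, 5.0000]] (det J = -19.0000).
Solving J·Δ = −F gives Δ = (3.1053, -1.2632).
Then the next iterate is (x, y)₁ = (1.1053, -4.2632).

(1.1053, -4.2632)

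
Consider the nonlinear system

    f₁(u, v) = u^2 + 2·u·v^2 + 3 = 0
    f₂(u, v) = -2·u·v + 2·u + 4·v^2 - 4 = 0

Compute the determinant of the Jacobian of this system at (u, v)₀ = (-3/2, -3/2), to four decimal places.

-58.5000

J = [[2·u + 2·v^2, 4·u·v], [-2·v + 2, -2·u + 8·v]].
At the point, J = [[1.5000, 9.0000], [5.0000, -9.0000]].
det J = -58.5000.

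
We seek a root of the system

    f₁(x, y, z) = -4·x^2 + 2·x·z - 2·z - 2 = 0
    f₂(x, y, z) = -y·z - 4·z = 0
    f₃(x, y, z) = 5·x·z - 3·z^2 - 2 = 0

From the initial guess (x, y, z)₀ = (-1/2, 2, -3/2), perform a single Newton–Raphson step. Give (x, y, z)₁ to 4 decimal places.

(-0.8281, -2.4375, -1.1094)

At (-1/2, 2, -3/2): F = (1.5000, 9.0000, -5.0000).
Jacobian J = [[-8·x + 2·z, 0, 2·x - 2], [0, -z, -y - 4], [5·z, 0, 5·x - 6·z]].
At the point, J = [[1.0000, 0.0000, -3.0000], [0.0000, 1.5000, -6.0000], [-7.5000, 0.0000, 6.5000]] (det J = -24.0000).
Solving J·Δ = −F gives Δ = (-0.3281, -4.4375, 0.3906).
Then the next iterate is (x, y, z)₁ = (-0.8281, -2.4375, -1.1094).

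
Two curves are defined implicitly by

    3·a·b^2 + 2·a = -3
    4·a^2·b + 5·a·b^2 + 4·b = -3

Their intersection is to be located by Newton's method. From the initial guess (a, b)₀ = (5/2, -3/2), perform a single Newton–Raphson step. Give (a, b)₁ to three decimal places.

(1.513, -0.778)

At (5/2, -3/2): F = (24.875, -12.375).
Jacobian J = [[3·b^2 + 2, 6·a·b], [8·a·b + 5·b^2, 4·a^2 + 10·a·b + 4]].
At the point, J = [[8.750, -22.500], [-18.750, -8.500]] (det J = -496.250).
Solving J·Δ = −F gives Δ = (-0.987, 0.722).
Then the next iterate is (a, b)₁ = (1.513, -0.778).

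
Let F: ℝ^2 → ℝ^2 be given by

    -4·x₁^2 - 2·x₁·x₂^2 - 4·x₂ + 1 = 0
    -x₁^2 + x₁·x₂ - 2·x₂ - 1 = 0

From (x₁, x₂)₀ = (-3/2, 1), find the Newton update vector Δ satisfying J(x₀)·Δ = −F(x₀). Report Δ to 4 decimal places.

(1.0465, -0.7326)

At (-3/2, 1): F = (-9.0000, -6.7500).
Jacobian J = [[-8·x₁ - 2·x₂^2, -4·x₁·x₂ - 4], [-2·x₁ + x₂, x₁ - 2]].
At the point, J = [[10.0000, 2.0000], [4.0000, -3.5000]] (det J = -43.0000).
Solving J·Δ = −F gives Δ = (1.0465, -0.7326).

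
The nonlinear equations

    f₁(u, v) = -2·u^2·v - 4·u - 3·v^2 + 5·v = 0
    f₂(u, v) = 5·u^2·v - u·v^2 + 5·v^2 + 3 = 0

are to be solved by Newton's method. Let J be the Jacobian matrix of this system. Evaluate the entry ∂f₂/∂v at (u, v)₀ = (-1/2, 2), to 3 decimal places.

∂f₂/∂v = 5·u^2 - 2·u·v + 10·v.
At (-1/2, 2) this is 23.250.

23.250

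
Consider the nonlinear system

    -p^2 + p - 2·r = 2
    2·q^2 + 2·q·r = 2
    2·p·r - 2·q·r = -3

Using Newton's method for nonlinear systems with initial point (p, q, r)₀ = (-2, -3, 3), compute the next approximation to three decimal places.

At (-2, -3, 3): F = (-14.000, -2.000, 9.000).
Jacobian J = [[-2·p + 1, 0, -2], [0, 4·q + 2·r, 2·q], [2·r, -2·r, 2·p - 2·q]].
At the point, J = [[5.000, 0.000, -2.000], [0.000, -6.000, -6.000], [6.000, -6.000, 2.000]] (det J = -312.000).
Solving J·Δ = −F gives Δ = (1.731, 2.340, -2.673).
Then the next iterate is (p, q, r)₁ = (-0.269, -0.660, 0.327).

(-0.269, -0.660, 0.327)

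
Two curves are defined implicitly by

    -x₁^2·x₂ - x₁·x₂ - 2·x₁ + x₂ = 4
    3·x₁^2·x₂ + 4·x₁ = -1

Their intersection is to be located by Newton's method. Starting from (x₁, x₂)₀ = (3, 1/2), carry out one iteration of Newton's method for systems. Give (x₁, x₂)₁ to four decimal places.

(-20.0909, 10.6364)

At (3, 1/2): F = (-15.5000, 26.5000).
Jacobian J = [[-2·x₁·x₂ - x₂ - 2, -x₁^2 - x₁ + 1], [6·x₁·x₂ + 4, 3·x₁^2]].
At the point, J = [[-5.5000, -11.0000], [13.0000, 27.0000]] (det J = -5.5000).
Solving J·Δ = −F gives Δ = (-23.0909, 10.1364).
Then the next iterate is (x₁, x₂)₁ = (-20.0909, 10.6364).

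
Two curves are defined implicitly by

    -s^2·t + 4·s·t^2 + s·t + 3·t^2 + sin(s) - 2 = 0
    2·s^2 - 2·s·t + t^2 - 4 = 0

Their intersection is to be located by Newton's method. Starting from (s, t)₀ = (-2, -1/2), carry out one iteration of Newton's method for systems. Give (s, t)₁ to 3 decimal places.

At (-2, -1/2): F = (-1.15930, 2.250).
Jacobian J = [[-2·s·t + 4·t^2 + t + cos(s), -s^2 + 8·s·t + s + 6·t], [4·s - 2·t, -2·s + 2·t]].
At the point, J = [[-1.91615, -1.000], [-7.000, 3.000]] (det J = -12.74844).
Solving J·Δ = −F gives Δ = (-0.096, -0.975).
Then the next iterate is (s, t)₁ = (-2.096, -1.475).

(-2.096, -1.475)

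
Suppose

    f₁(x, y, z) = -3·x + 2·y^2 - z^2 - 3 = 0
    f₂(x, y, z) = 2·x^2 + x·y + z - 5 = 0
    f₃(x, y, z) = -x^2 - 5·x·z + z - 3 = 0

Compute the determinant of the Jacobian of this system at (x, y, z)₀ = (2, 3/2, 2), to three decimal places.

371.000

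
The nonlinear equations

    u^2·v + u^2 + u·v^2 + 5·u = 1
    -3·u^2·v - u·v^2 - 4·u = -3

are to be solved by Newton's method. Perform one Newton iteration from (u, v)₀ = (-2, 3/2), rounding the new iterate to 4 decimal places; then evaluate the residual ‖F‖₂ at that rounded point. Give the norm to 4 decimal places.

At (-2, 3/2): F = (-5.5000, -2.5000).
Jacobian J = [[2·u·v + 2·u + v^2 + 5, u^2 + 2·u·v], [-6·u·v - v^2 - 4, -3·u^2 - 2·u·v]].
At the point, J = [[-2.7500, -2.0000], [11.7500, -6.0000]] (det J = 40.0000).
Solving J·Δ = −F gives Δ = (-0.7000, -1.7875).
Then the next iterate is (u, v)₁ = (-2.7000, -0.2875).
Re-evaluating at (-2.7000, -0.2875): F = (-9.529047, 20.310797), so ‖F‖₂ = 22.4350.

22.4350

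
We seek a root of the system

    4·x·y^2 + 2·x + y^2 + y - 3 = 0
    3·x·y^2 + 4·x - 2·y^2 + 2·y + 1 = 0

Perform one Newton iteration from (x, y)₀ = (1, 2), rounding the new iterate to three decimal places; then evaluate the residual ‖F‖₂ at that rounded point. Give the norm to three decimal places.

At (1, 2): F = (21.000, 13.000).
Jacobian J = [[4·y^2 + 2, 8·x·y + 2·y + 1], [3·y^2 + 4, 6·x·y - 4·y + 2]].
At the point, J = [[18.000, 21.000], [16.000, 6.000]] (det J = -228.000).
Solving J·Δ = −F gives Δ = (-0.645, -0.447).
Then the next iterate is (x, y)₁ = (0.355, 1.553).
Re-evaluating at (0.355, 1.553): F = (5.09958, 3.27096), so ‖F‖₂ = 6.058.

6.058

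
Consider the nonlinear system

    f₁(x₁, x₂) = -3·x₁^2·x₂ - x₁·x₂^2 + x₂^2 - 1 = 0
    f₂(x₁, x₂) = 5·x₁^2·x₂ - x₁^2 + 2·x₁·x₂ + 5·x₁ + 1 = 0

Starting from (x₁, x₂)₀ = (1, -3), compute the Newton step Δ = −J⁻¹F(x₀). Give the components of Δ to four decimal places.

At (1, -3): F = (8.0000, -16.0000).
Jacobian J = [[-6·x₁·x₂ - x₂^2, -3·x₁^2 - 2·x₁·x₂ + 2·x₂], [10·x₁·x₂ - 2·x₁ + 2·x₂ + 5, 5·x₁^2 + 2·x₁]].
At the point, J = [[9.0000, -3.0000], [-33.0000, 7.0000]] (det J = -36.0000).
Solving J·Δ = −F gives Δ = (0.2222, 3.3333).

(0.2222, 3.3333)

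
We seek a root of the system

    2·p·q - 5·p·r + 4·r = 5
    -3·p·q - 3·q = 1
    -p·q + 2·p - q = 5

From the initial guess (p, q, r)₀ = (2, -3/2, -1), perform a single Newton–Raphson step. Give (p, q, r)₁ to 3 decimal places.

(2.333, 0.056, -0.685)

At (2, -3/2, -1): F = (-5.000, 12.500, 3.500).
Jacobian J = [[2·q - 5·r, 2·p, -5·p + 4], [-3·q, -3·p - 3, 0], [-q + 2, -p - 1, 0]].
At the point, J = [[2.000, 4.000, -6.000], [4.500, -9.000, 0.000], [3.500, -3.000, 0.000]] (det J = -108.000).
Solving J·Δ = −F gives Δ = (0.333, 1.556, 0.315).
Then the next iterate is (p, q, r)₁ = (2.333, 0.056, -0.685).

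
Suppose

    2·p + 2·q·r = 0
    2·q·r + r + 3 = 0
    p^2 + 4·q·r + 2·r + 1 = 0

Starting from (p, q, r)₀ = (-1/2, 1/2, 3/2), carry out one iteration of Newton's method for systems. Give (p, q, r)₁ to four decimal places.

At (-1/2, 1/2, 3/2): F = (0.5000, 6.0000, 7.2500).
Jacobian J = [[2, 2·r, 2·q], [0, 2·r, 2·q + 1], [2·p, 4·r, 4·q + 2]].
At the point, J = [[2.0000, 3.0000, 1.0000], [0.0000, 3.0000, 2.0000], [-1.0000, 6.0000, 4.0000]] (det J = -3.0000).
Solving J·Δ = −F gives Δ = (-4.7500, 8.0000, -15.0000).
Then the next iterate is (p, q, r)₁ = (-5.2500, 8.5000, -13.5000).

(-5.2500, 8.5000, -13.5000)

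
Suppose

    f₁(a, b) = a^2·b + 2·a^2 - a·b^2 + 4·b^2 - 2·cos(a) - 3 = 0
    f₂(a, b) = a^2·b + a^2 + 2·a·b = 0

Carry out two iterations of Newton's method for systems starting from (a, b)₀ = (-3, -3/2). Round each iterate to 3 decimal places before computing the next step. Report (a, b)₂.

At (-3, -3/2): F = (19.22998, 4.500).
Jacobian J = [[2·a·b + 4·a - b^2 + 2·sin(a), a^2 - 2·a·b + 8·b], [2·a·b + 2·a + 2·b, a^2 + 2·a]].
At the point, J = [[-5.53224, -12.000], [0.000, 3.000]] (det J = -16.59672).
Solving J·Δ = −F gives Δ = (6.730, -1.500).
Then the next iterate is (a, b)₁ = (3.730, -3.000).
Round to (3.730, -3.000) and repeat: F = (-12.81925, -50.20580), J = [[-17.57007, 12.29290], [-20.920, 21.37290]].
Δ = (2.900, 5.187), so (a, b)₂ = (6.630, 2.187).

(6.630, 2.187)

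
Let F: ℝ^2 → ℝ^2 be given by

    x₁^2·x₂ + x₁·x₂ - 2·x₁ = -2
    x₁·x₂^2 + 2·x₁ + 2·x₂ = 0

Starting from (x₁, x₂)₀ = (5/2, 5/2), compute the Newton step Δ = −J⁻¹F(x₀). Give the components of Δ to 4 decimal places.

At (5/2, 5/2): F = (18.8750, 25.6250).
Jacobian J = [[2·x₁·x₂ + x₂ - 2, x₁^2 + x₁], [x₂^2 + 2, 2·x₁·x₂ + 2]].
At the point, J = [[13.0000, 8.7500], [8.2500, 14.5000]] (det J = 116.3125).
Solving J·Δ = −F gives Δ = (-0.4253, -1.5253).

(-0.4253, -1.5253)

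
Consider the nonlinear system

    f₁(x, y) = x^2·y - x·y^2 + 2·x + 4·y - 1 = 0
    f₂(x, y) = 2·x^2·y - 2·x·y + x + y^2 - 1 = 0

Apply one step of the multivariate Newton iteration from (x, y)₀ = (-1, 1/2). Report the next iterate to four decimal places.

(-0.8254, 0.5198)

At (-1, 1/2): F = (-0.2500, 0.2500).
Jacobian J = [[2·x·y - y^2 + 2, x^2 - 2·x·y + 4], [4·x·y - 2·y + 1, 2·x^2 - 2·x + 2·y]].
At the point, J = [[0.7500, 6.0000], [-2.0000, 5.0000]] (det J = 15.7500).
Solving J·Δ = −F gives Δ = (0.1746, 0.0198).
Then the next iterate is (x, y)₁ = (-0.8254, 0.5198).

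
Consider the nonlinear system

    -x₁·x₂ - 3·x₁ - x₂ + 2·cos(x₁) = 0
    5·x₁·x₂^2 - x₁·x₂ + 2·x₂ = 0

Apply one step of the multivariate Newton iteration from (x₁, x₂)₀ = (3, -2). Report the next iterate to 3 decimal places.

(0.414, -1.916)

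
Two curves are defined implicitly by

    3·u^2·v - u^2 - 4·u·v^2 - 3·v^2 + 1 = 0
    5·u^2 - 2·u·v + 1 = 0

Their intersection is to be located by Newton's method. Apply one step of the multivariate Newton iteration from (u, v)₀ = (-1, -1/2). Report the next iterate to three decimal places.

(-0.519, -0.837)

At (-1, -1/2): F = (-1.250, 5.000).
Jacobian J = [[6·u·v - 2·u - 4·v^2, 3·u^2 - 8·u·v - 6·v], [10·u - 2·v, -2·u]].
At the point, J = [[4.000, 2.000], [-9.000, 2.000]] (det J = 26.000).
Solving J·Δ = −F gives Δ = (0.481, -0.337).
Then the next iterate is (u, v)₁ = (-0.519, -0.837).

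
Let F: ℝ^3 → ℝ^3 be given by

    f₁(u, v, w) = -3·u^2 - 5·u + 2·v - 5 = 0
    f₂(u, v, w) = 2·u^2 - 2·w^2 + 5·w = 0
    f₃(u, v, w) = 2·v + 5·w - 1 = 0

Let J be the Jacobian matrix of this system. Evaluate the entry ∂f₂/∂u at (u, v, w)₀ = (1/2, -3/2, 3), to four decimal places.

∂f₂/∂u = 4·u.
At (1/2, -3/2, 3) this is 2.0000.

2.0000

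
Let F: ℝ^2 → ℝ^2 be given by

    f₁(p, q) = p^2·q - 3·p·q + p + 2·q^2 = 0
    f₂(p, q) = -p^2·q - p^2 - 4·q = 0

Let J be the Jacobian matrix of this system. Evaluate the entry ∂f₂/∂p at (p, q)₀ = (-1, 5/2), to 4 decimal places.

7.0000

∂f₂/∂p = -2·p·q - 2·p.
At (-1, 5/2) this is 7.0000.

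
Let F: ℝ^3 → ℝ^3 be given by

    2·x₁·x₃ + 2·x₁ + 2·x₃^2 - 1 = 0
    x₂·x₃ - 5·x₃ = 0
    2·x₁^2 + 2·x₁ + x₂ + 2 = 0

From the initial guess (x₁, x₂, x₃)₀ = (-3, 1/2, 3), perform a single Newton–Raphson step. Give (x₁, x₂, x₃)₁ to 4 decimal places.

(-1.2708, 3.2917, 1.8611)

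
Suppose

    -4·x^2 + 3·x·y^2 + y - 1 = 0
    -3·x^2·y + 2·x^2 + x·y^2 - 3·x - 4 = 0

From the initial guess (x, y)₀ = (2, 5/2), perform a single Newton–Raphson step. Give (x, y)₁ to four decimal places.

At (2, 5/2): F = (23.0000, -19.5000).
Jacobian J = [[-8·x + 3·y^2, 6·x·y + 1], [-6·x·y + 4·x + y^2 - 3, -3·x^2 + 2·x·y]].
At the point, J = [[2.7500, 31.0000], [-18.7500, -2.0000]] (det J = 575.7500).
Solving J·Δ = −F gives Δ = (-0.9700, -0.6559).
Then the next iterate is (x, y)₁ = (1.0300, 1.8441).

(1.0300, 1.8441)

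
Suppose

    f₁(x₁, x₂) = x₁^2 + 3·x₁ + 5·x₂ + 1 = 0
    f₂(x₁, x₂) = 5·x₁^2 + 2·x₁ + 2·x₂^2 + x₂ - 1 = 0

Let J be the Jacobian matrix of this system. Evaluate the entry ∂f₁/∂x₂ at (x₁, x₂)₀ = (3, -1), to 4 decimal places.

∂f₁/∂x₂ = 5.
At (3, -1) this is 5.0000.

5.0000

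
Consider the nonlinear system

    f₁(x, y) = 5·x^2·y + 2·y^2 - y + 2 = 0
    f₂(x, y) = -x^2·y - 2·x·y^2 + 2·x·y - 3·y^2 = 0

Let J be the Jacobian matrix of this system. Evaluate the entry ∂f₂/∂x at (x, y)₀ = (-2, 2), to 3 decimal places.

∂f₂/∂x = -2·x·y - 2·y^2 + 2·y.
At (-2, 2) this is 4.000.

4.000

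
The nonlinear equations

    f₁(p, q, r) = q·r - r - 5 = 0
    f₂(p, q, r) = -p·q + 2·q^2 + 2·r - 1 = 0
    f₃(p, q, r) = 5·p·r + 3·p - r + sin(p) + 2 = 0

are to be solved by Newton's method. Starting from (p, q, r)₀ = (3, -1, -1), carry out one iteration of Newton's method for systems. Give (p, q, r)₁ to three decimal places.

(-2.947, -1.868, -2.066)

At (3, -1, -1): F = (-3.000, 2.000, -2.85888).
Jacobian J = [[0, r, q - 1], [-q, -p + 4·q, 2], [5·r + cos(p) + 3, 0, 5·p - 1]].
At the point, J = [[0.000, -1.000, -2.000], [1.000, -7.000, 2.000], [-2.98999, 0.000, 14.000]] (det J = 61.83988).
Solving J·Δ = −F gives Δ = (-5.947, -0.868, -1.066).
Then the next iterate is (p, q, r)₁ = (-2.947, -1.868, -2.066).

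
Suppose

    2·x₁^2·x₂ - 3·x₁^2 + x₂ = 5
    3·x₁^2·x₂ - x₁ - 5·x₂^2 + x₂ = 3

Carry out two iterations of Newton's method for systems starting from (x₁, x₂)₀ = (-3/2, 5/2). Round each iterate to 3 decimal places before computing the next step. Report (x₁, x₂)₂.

(-1.786, 1.979)

At (-3/2, 5/2): F = (2.000, -13.375).
Jacobian J = [[4·x₁·x₂ - 6·x₁, 2·x₁^2 + 1], [6·x₁·x₂ - 1, 3·x₁^2 - 10·x₂ + 1]].
At the point, J = [[-6.000, 5.500], [-23.500, -17.250]] (det J = 232.750).
Solving J·Δ = −F gives Δ = (-0.168, -0.547).
Then the next iterate is (x₁, x₂)₁ = (-1.668, 1.953).
Round to (-1.668, 1.953) and repeat: F = (-0.52631, -2.14899), J = [[-3.02242, 6.56445], [-20.54562, -10.18333]].
Δ = (-0.118, 0.026), so (x₁, x₂)₂ = (-1.786, 1.979).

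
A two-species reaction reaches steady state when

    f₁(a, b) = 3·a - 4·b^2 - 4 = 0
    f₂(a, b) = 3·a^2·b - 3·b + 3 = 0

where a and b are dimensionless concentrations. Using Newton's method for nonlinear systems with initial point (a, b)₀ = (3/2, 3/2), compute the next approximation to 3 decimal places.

At (3/2, 3/2): F = (-8.500, 8.625).
Jacobian J = [[3, -8·b], [6·a·b, 3·a^2 - 3]].
At the point, J = [[3.000, -12.000], [13.500, 3.750]] (det J = 173.250).
Solving J·Δ = −F gives Δ = (-0.413, -0.812).
Then the next iterate is (a, b)₁ = (1.087, 0.688).

(1.087, 0.688)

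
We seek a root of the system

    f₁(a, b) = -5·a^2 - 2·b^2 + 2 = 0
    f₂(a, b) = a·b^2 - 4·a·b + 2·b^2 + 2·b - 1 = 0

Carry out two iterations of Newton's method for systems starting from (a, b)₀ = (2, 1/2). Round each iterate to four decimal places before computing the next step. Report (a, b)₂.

(0.7252, -0.3963)

At (2, 1/2): F = (-18.5000, -3.0000).
Jacobian J = [[-10·a, -4·b], [b^2 - 4·b, 2·a·b - 4·a + 4·b + 2]].
At the point, J = [[-20.0000, -2.0000], [-1.7500, -2.0000]] (det J = 36.5000).
Solving J·Δ = −F gives Δ = (-0.8493, -0.7568).
Then the next iterate is (a, b)₁ = (1.1507, -0.2568).
Round to (1.1507, -0.2568) and repeat: F = (-4.752445, -0.123824), J = [[-11.5070, 1.0272], [1.093146, -4.221000]].
Δ = (-0.4255, -0.1395), so (a, b)₂ = (0.7252, -0.3963).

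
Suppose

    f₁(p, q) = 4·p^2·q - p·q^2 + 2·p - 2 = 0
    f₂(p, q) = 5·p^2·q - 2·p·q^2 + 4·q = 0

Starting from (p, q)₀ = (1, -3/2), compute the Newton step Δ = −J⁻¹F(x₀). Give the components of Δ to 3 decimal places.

(0.048, 1.262)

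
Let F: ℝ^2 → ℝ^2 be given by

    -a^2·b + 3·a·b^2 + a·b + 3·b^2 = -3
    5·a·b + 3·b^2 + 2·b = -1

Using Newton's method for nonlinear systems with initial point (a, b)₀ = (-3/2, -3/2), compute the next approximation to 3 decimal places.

(-18.286, 8.286)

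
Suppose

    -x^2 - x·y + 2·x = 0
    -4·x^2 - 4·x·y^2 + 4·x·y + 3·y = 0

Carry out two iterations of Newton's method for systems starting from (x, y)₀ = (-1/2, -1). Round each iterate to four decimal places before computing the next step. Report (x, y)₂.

(0.0104, -0.1623)

At (-1/2, -1): F = (-1.7500, 0.0000).
Jacobian J = [[-2·x - y + 2, -x], [-8·x - 4·y^2 + 4·y, -8·x·y + 4·x + 3]].
At the point, J = [[4.0000, 0.5000], [-4.0000, -3.0000]] (det J = -10.0000).
Solving J·Δ = −F gives Δ = (0.5250, -0.7000).
Then the next iterate is (x, y)₁ = (0.0250, -1.7000).
Round to (0.0250, -1.7000) and repeat: F = (0.091875, -5.5615), J = [[3.6500, -0.0250], [-18.5600, 3.4400]].
Δ = (-0.0146, 1.5377), so (x, y)₂ = (0.0104, -0.1623).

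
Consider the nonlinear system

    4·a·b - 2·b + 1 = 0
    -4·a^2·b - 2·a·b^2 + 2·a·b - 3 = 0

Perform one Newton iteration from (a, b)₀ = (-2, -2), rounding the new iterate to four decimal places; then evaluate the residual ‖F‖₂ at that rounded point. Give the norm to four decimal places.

66.0695

At (-2, -2): F = (21.0000, 53.0000).
Jacobian J = [[4·b, 4·a - 2], [-8·a·b - 2·b^2 + 2·b, -4·a^2 - 4·a·b + 2·a]].
At the point, J = [[-8.0000, -10.0000], [-44.0000, -36.0000]] (det J = -152.0000).
Solving J·Δ = −F gives Δ = (-1.4868, 3.2895).
Then the next iterate is (a, b)₁ = (-3.4868, 1.2895).
Re-evaluating at (-3.4868, 1.2895): F = (-19.563914, -63.106483), so ‖F‖₂ = 66.0695.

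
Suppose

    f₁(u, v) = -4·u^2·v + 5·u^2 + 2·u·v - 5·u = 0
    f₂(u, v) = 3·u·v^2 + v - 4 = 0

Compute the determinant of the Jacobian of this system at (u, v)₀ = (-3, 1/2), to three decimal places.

J = [[-8·u·v + 10·u + 2·v - 5, -4·u^2 + 2·u], [3·v^2, 6·u·v + 1]].
At the point, J = [[-22.000, -42.000], [0.750, -8.000]].
det J = 207.500.

207.500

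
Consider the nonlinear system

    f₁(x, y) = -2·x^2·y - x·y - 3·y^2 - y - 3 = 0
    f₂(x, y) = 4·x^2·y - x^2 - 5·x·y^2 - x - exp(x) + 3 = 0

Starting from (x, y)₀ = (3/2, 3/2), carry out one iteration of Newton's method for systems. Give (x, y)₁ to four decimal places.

(0.3104, 1.0151)

At (3/2, 3/2): F = (-20.2500, -8.606689).
Jacobian J = [[-4·x·y - y, -2·x^2 - x - 6·y - 1], [8·x·y - 2·x - 5·y^2 - exp(x) - 1, 4·x^2 - 10·x·y]].
At the point, J = [[-10.5000, -16.0000], [-1.731689, -13.5000]] (det J = 114.042975).
Solving J·Δ = −F gives Δ = (-1.1896, -0.4849).
Then the next iterate is (x, y)₁ = (0.3104, 1.0151).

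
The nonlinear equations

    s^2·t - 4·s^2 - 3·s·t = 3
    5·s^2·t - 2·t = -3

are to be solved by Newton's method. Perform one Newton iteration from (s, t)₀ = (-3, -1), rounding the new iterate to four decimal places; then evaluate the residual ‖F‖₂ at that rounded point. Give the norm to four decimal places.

At (-3, -1): F = (-57.0000, -40.0000).
Jacobian J = [[2·s·t - 8·s - 3·t, s^2 - 3·s], [10·s·t, 5·s^2 - 2]].
At the point, J = [[33.0000, 18.0000], [30.0000, 43.0000]] (det J = 879.0000).
Solving J·Δ = −F gives Δ = (1.9693, -0.4437).
Then the next iterate is (s, t)₁ = (-1.0307, -1.4437).
Re-evaluating at (-1.0307, -1.4437): F = (-13.247139, -1.781119), so ‖F‖₂ = 13.3663.

13.3663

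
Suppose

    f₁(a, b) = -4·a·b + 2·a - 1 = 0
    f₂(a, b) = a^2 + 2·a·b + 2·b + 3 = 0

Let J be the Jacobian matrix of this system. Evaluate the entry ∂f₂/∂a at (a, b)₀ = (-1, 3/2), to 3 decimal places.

1.000

∂f₂/∂a = 2·a + 2·b.
At (-1, 3/2) this is 1.000.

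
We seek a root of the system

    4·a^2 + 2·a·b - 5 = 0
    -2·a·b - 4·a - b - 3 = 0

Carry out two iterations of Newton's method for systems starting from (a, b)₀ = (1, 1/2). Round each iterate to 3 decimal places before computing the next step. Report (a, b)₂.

(1.804, -2.357)

At (1, 1/2): F = (0.000, -8.500).
Jacobian J = [[8·a + 2·b, 2·a], [-2·b - 4, -2·a - 1]].
At the point, J = [[9.000, 2.000], [-5.000, -3.000]] (det J = -17.000).
Solving J·Δ = −F gives Δ = (1.000, -4.500).
Then the next iterate is (a, b)₁ = (2.000, -4.000).
Round to (2.000, -4.000) and repeat: F = (-5.000, 9.000), J = [[8.000, 4.000], [4.000, -5.000]].
Δ = (-0.196, 1.643), so (a, b)₂ = (1.804, -2.357).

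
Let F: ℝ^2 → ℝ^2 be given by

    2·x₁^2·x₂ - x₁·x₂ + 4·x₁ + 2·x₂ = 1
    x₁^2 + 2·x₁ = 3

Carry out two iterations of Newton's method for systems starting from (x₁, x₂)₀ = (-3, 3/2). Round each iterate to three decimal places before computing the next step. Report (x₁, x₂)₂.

(-3.000, 0.565)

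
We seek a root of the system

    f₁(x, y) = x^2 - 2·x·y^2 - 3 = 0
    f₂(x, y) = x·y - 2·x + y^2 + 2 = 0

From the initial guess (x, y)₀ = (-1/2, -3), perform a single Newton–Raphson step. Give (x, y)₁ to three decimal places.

At (-1/2, -3): F = (6.250, 13.500).
Jacobian J = [[2·x - 2·y^2, -4·x·y], [y - 2, x + 2·y]].
At the point, J = [[-19.000, -6.000], [-5.000, -6.500]] (det J = 93.500).
Solving J·Δ = −F gives Δ = (-0.432, 2.409).
Then the next iterate is (x, y)₁ = (-0.932, -0.591).

(-0.932, -0.591)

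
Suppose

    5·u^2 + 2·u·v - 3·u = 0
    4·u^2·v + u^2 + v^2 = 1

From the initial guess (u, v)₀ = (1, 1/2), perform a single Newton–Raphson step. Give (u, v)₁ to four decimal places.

At (1, 1/2): F = (3.0000, 2.2500).
Jacobian J = [[10·u + 2·v - 3, 2·u], [8·u·v + 2·u, 4·u^2 + 2·v]].
At the point, J = [[8.0000, 2.0000], [6.0000, 5.0000]] (det J = 28.0000).
Solving J·Δ = −F gives Δ = (-0.3750, 0.0000).
Then the next iterate is (u, v)₁ = (0.6250, 0.5000).

(0.6250, 0.5000)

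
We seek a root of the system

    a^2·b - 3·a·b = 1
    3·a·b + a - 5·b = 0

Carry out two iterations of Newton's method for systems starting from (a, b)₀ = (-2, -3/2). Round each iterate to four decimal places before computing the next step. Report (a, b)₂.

(-0.4819, -0.1540)

At (-2, -3/2): F = (-16.0000, 14.5000).
Jacobian J = [[2·a·b - 3·b, a^2 - 3·a], [3·b + 1, 3·a - 5]].
At the point, J = [[10.5000, 10.0000], [-3.5000, -11.0000]] (det J = -80.5000).
Solving J·Δ = −F gives Δ = (0.3851, 1.1957).
Then the next iterate is (a, b)₁ = (-1.6149, -0.3043).
Round to (-1.6149, -0.3043) and repeat: F = (-3.267827, 1.380842), J = [[1.895728, 7.452602], [0.0871, -9.8447]].
Δ = (1.1330, 0.1503), so (a, b)₂ = (-0.4819, -0.1540).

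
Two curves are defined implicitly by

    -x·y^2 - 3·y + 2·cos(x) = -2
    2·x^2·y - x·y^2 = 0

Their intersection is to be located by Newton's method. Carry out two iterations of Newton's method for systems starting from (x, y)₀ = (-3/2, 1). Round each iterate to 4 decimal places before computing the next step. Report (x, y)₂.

(-2.2420, 0.0890)

At (-3/2, 1): F = (0.641474, 6.0000).
Jacobian J = [[-y^2 - 2·sin(x), -2·x·y - 3], [4·x·y - y^2, 2·x^2 - 2·x·y]].
At the point, J = [[0.994990, 0.0000], [-7.0000, 7.5000]] (det J = 7.462425).
Solving J·Δ = −F gives Δ = (-0.6447, -1.4017).
Then the next iterate is (x, y)₁ = (-2.1447, -0.4017).
Round to (-2.1447, -0.4017) and repeat: F = (2.465346, -3.349355), J = [[1.518213, -4.723052], [3.284741, 7.476424]].
Δ = (-0.0973, 0.4907), so (x, y)₂ = (-2.2420, 0.0890).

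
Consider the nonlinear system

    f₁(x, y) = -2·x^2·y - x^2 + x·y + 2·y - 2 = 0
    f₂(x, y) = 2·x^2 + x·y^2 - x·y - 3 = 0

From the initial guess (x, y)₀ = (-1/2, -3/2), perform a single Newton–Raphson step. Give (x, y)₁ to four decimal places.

At (-1/2, -3/2): F = (-3.7500, -4.3750).
Jacobian J = [[-4·x·y - 2·x + y, -2·x^2 + x + 2], [4·x + y^2 - y, 2·x·y - x]].
At the point, J = [[-3.5000, 1.0000], [1.7500, 2.0000]] (det J = -8.7500).
Solving J·Δ = −F gives Δ = (-0.3571, 2.5000).
Then the next iterate is (x, y)₁ = (-0.8571, 1.0000).

(-0.8571, 1.0000)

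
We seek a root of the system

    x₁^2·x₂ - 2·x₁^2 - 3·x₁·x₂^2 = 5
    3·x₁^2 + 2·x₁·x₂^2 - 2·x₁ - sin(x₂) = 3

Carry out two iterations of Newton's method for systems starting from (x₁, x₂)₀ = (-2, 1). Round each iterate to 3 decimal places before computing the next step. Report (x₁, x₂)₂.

At (-2, 1): F = (-3.000, 8.15853).
Jacobian J = [[2·x₁·x₂ - 4·x₁ - 3·x₂^2, x₁^2 - 6·x₁·x₂], [6·x₁ + 2·x₂^2 - 2, 4·x₁·x₂ - cos(x₂)]].
At the point, J = [[1.000, 16.000], [-12.000, -8.54030]] (det J = 183.45970).
Solving J·Δ = −F gives Δ = (0.572, 0.152).
Then the next iterate is (x₁, x₂)₁ = (-1.428, 1.152).
Round to (-1.428, 1.152) and repeat: F = (-1.04391, 1.26976), J = [[-1.55942, 11.90952], [-7.91379, -6.98689]].
Δ = (0.074, 0.097), so (x₁, x₂)₂ = (-1.354, 1.249).

(-1.354, 1.249)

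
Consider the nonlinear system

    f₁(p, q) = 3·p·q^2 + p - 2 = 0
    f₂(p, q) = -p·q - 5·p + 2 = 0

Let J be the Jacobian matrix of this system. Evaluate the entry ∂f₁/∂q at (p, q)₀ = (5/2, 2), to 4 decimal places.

∂f₁/∂q = 6·p·q.
At (5/2, 2) this is 30.0000.

30.0000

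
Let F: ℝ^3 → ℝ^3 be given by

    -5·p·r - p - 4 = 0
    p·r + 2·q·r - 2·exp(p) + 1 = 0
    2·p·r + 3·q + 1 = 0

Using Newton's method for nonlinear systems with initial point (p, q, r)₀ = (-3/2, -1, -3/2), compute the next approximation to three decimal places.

(3.758, 0.701, -4.224)

At (-3/2, -1, -3/2): F = (-13.750, 5.80374, 2.500).
Jacobian J = [[-5·r - 1, 0, -5·p], [r - 2·exp(p), 2·r, p + 2·q], [2·r, 3, 2·p]].
At the point, J = [[6.500, 0.000, 7.500], [-1.94626, -3.000, -3.500], [-3.000, 3.000, -3.000]] (det J = 15.45914).
Solving J·Δ = −F gives Δ = (5.258, 1.701, -2.724).
Then the next iterate is (p, q, r)₁ = (3.758, 0.701, -4.224).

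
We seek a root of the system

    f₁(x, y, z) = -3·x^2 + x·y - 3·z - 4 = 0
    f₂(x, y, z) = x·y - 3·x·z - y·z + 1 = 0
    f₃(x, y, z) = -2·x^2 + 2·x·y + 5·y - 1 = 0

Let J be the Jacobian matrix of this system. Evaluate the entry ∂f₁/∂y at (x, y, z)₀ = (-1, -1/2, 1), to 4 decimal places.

∂f₁/∂y = x.
At (-1, -1/2, 1) this is -1.0000.

-1.0000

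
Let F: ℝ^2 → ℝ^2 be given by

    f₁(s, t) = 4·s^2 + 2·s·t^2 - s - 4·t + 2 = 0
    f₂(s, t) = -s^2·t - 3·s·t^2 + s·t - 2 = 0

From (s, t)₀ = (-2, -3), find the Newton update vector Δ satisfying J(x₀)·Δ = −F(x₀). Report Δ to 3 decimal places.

At (-2, -3): F = (-4.000, 70.000).
Jacobian J = [[8·s + 2·t^2 - 1, 4·s·t - 4], [-2·s·t - 3·t^2 + t, -s^2 - 6·s·t + s]].
At the point, J = [[1.000, 20.000], [-42.000, -42.000]] (det J = 798.000).
Solving J·Δ = −F gives Δ = (1.544, 0.123).

(1.544, 0.123)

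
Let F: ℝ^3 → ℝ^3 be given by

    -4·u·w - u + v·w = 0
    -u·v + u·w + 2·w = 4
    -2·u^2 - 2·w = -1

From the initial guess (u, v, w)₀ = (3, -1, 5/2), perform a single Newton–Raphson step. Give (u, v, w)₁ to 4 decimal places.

At (3, -1, 5/2): F = (-35.5000, 11.5000, -22.0000).
Jacobian J = [[-4·w - 1, w, -4·u + v], [-v + w, -u, u + 2], [-4·u, 0, -2]].
At the point, J = [[-11.0000, 2.5000, -13.0000], [3.5000, -3.0000, 5.0000], [-12.0000, 0.0000, -2.0000]] (det J = 269.5000).
Solving J·Δ = −F gives Δ = (-1.5863, -0.4879, -1.4824).
Then the next iterate is (u, v, w)₁ = (1.4137, -1.4879, 1.0176).

(1.4137, -1.4879, 1.0176)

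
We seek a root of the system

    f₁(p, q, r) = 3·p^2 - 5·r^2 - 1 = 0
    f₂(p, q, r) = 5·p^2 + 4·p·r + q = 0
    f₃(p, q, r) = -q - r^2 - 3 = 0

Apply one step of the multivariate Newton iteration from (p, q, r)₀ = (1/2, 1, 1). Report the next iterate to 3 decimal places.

At (1/2, 1, 1): F = (-5.250, 4.250, -5.000).
Jacobian J = [[6·p, 0, -10·r], [10·p + 4·r, 1, 4·p], [0, -1, -2·r]].
At the point, J = [[3.000, 0.000, -10.000], [9.000, 1.000, 2.000], [0.000, -1.000, -2.000]] (det J = 90.000).
Solving J·Δ = −F gives Δ = (0.083, -4.000, -0.500).
Then the next iterate is (p, q, r)₁ = (0.583, -3.000, 0.500).

(0.583, -3.000, 0.500)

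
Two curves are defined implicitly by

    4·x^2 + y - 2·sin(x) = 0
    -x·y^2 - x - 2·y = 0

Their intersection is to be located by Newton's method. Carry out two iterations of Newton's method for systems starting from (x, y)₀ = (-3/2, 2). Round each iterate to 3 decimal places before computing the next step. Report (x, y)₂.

(-0.649, -2.652)

At (-3/2, 2): F = (12.99499, 3.500).
Jacobian J = [[8·x - 2·cos(x), 1], [-y^2 - 1, -2·x·y - 2]].
At the point, J = [[-12.14147, 1.000], [-5.000, 4.000]] (det J = -43.56590).
Solving J·Δ = −F gives Δ = (1.113, 0.516).
Then the next iterate is (x, y)₁ = (-0.387, 2.516).
Round to (-0.387, 2.516) and repeat: F = (3.86990, -2.19519), J = [[-4.94809, 1.000], [-7.33026, -0.05262]].
Δ = (-0.262, -5.168), so (x, y)₂ = (-0.649, -2.652).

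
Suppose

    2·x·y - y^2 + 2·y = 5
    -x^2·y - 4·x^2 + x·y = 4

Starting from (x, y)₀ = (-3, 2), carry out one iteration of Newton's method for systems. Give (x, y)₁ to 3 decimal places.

At (-3, 2): F = (-17.000, -64.000).
Jacobian J = [[2·y, 2·x - 2·y + 2], [-2·x·y - 8·x + y, -x^2 + x]].
At the point, J = [[4.000, -8.000], [38.000, -12.000]] (det J = 256.000).
Solving J·Δ = −F gives Δ = (1.203, -1.523).
Then the next iterate is (x, y)₁ = (-1.797, 0.477).

(-1.797, 0.477)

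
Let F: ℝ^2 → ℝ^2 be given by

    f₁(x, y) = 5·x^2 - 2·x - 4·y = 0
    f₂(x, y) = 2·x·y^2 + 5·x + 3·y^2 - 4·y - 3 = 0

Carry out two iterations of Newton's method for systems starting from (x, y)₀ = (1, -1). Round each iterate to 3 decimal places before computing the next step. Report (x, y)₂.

At (1, -1): F = (7.000, 11.000).
Jacobian J = [[10·x - 2, -4], [2·y^2 + 5, 4·x·y + 6·y - 4]].
At the point, J = [[8.000, -4.000], [7.000, -14.000]] (det J = -84.000).
Solving J·Δ = −F gives Δ = (-0.643, 0.464).
Then the next iterate is (x, y)₁ = (0.357, -0.536).
Round to (0.357, -0.536) and repeat: F = (2.06724, 1.99602), J = [[1.570, -4.000], [5.57459, -7.98141]].
Δ = (0.872, 0.859), so (x, y)₂ = (1.229, 0.323).

(1.229, 0.323)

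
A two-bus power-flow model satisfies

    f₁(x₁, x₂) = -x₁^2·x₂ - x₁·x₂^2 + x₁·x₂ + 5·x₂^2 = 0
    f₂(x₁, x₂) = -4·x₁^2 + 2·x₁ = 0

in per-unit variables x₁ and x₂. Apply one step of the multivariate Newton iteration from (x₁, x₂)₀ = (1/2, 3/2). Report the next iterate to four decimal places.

At (1/2, 3/2): F = (10.5000, 0.0000).
Jacobian J = [[-2·x₁·x₂ - x₂^2 + x₂, -x₁^2 - 2·x₁·x₂ + x₁ + 10·x₂], [-8·x₁ + 2, 0]].
At the point, J = [[-2.2500, 13.7500], [-2.0000, 0.0000]] (det J = 27.5000).
Solving J·Δ = −F gives Δ = (0.0000, -0.7636).
Then the next iterate is (x₁, x₂)₁ = (0.5000, 0.7364).

(0.5000, 0.7364)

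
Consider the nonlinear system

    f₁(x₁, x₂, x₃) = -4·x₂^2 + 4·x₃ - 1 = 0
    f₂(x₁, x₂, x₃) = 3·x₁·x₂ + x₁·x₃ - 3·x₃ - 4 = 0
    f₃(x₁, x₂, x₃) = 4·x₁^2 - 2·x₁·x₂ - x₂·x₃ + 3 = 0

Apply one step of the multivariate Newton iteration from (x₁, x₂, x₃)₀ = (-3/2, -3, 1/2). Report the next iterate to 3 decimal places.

At (-3/2, -3, 1/2): F = (-35.000, 7.250, 4.500).
Jacobian J = [[0, -8·x₂, 4], [3·x₂ + x₃, 3·x₁, x₁ - 3], [8·x₁ - 2·x₂, -2·x₁ - x₃, -x₂]].
At the point, J = [[0.000, 24.000, 4.000], [-8.500, -4.500, -4.500], [-6.000, 2.500, 3.000]] (det J = 1067.000).
Solving J·Δ = −F gives Δ = (0.727, 1.702, -1.465).
Then the next iterate is (x₁, x₂, x₃)₁ = (-0.773, -1.298, -0.965).

(-0.773, -1.298, -0.965)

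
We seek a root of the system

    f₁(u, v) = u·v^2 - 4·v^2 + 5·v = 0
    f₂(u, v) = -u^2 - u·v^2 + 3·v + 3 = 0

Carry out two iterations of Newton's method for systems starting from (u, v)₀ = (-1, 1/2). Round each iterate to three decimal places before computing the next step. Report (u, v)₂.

At (-1, 1/2): F = (1.250, 3.750).
Jacobian J = [[v^2, 2·u·v - 8·v + 5], [-2·u - v^2, -2·u·v + 3]].
At the point, J = [[0.250, 0.000], [1.750, 4.000]] (det J = 1.000).
Solving J·Δ = −F gives Δ = (-5.000, 1.250).
Then the next iterate is (u, v)₁ = (-6.000, 1.750).
Round to (-6.000, 1.750) and repeat: F = (-21.875, -9.375), J = [[3.06250, -30.000], [8.93750, 24.000]].
Δ = (2.360, -0.488), so (u, v)₂ = (-3.640, 1.262).

(-3.640, 1.262)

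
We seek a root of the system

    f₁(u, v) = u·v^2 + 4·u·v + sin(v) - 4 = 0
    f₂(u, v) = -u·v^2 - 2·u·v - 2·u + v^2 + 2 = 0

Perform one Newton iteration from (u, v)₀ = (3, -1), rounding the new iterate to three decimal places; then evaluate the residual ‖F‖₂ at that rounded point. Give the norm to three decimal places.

At (3, -1): F = (-13.84147, 0.000).
Jacobian J = [[v^2 + 4·v, 2·u·v + 4·u + cos(v)], [-v^2 - 2·v - 2, -2·u·v - 2·u + 2·v]].
At the point, J = [[-3.000, 6.54030], [-1.000, -2.000]] (det J = 12.54030).
Solving J·Δ = −F gives Δ = (-2.208, 1.104).
Then the next iterate is (u, v)₁ = (0.792, 0.104).
Re-evaluating at (0.792, 0.104): F = (-3.55815, 0.25351), so ‖F‖₂ = 3.567.

3.567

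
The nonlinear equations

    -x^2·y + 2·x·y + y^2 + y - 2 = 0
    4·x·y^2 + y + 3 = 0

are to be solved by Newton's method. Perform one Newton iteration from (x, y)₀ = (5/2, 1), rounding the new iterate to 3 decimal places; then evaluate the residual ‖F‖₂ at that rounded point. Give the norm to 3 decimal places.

At (5/2, 1): F = (-1.250, 14.000).
Jacobian J = [[-2·x·y + 2·y, -x^2 + 2·x + 2·y + 1], [4·y^2, 8·x·y + 1]].
At the point, J = [[-3.000, 1.750], [4.000, 21.000]] (det J = -70.000).
Solving J·Δ = −F gives Δ = (-0.725, -0.529).
Then the next iterate is (x, y)₁ = (1.775, 0.471).
Re-evaluating at (1.775, 0.471): F = (-1.11905, 5.04607), so ‖F‖₂ = 5.169.

5.169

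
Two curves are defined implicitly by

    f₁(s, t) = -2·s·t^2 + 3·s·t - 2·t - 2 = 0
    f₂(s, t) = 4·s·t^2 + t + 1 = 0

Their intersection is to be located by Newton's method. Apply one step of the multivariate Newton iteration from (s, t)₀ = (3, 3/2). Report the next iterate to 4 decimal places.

(1.5909, 1.0455)

At (3, 3/2): F = (-5.0000, 29.5000).
Jacobian J = [[-2·t^2 + 3·t, -4·s·t + 3·s - 2], [4·t^2, 8·s·t + 1]].
At the point, J = [[0.0000, -11.0000], [9.0000, 37.0000]] (det J = 99.0000).
Solving J·Δ = −F gives Δ = (-1.4091, -0.4545).
Then the next iterate is (s, t)₁ = (1.5909, 1.0455).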